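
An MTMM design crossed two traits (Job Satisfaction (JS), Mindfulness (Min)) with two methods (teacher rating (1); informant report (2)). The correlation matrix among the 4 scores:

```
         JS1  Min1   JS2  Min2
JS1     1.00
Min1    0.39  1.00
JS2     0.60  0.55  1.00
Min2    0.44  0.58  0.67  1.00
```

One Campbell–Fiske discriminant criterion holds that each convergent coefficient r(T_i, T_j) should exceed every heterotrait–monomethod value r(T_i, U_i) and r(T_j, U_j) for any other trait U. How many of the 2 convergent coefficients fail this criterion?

Checking each validity diagonal entry against its comparison values:
JS (methods 1·2): 0.60 vs {0.39, 0.67} → fail.
Min (methods 1·2): 0.58 vs {0.39, 0.67} → fail.
2 of 2 fail.

2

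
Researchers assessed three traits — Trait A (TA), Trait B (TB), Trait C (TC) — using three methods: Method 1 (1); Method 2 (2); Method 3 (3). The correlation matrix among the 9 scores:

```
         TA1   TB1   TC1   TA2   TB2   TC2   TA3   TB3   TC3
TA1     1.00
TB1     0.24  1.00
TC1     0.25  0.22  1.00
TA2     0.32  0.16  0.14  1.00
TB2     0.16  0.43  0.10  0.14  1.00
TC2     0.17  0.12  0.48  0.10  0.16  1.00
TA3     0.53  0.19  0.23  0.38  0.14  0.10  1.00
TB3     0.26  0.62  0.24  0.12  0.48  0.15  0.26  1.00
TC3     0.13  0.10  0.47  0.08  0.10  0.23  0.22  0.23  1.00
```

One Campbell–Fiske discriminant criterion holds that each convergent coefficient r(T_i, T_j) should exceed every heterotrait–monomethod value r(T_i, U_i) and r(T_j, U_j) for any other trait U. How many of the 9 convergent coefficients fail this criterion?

Checking each validity diagonal entry against its comparison values:
TA (methods 1·2): 0.32 vs {0.24, 0.14, 0.25, 0.10} → pass.
TA (methods 1·3): 0.53 vs {0.24, 0.26, 0.25, 0.22} → pass.
TA (methods 2·3): 0.38 vs {0.14, 0.26, 0.10, 0.22} → pass.
TB (methods 1·2): 0.43 vs {0.24, 0.14, 0.22, 0.16} → pass.
TB (methods 1·3): 0.62 vs {0.24, 0.26, 0.22, 0.23} → pass.
TB (methods 2·3): 0.48 vs {0.14, 0.26, 0.16, 0.23} → pass.
TC (methods 1·2): 0.48 vs {0.25, 0.10, 0.22, 0.16} → pass.
TC (methods 1·3): 0.47 vs {0.25, 0.22, 0.22, 0.23} → pass.
TC (methods 2·3): 0.23 vs {0.10, 0.22, 0.16, 0.23} → fail.
1 of 9 fail.

1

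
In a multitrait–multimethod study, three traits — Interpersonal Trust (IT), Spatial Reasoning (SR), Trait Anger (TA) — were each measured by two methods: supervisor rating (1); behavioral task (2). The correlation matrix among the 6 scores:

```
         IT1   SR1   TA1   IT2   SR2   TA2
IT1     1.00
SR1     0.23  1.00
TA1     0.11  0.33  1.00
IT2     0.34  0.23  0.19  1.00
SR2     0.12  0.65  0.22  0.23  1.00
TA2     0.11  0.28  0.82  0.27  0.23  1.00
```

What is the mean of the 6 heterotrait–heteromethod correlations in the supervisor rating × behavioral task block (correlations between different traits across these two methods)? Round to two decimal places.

0.19

HTHM values (method 1 × method 2): 0.12, 0.11, 0.23, 0.28, 0.19, 0.22; mean = 1.15/6 = 0.19.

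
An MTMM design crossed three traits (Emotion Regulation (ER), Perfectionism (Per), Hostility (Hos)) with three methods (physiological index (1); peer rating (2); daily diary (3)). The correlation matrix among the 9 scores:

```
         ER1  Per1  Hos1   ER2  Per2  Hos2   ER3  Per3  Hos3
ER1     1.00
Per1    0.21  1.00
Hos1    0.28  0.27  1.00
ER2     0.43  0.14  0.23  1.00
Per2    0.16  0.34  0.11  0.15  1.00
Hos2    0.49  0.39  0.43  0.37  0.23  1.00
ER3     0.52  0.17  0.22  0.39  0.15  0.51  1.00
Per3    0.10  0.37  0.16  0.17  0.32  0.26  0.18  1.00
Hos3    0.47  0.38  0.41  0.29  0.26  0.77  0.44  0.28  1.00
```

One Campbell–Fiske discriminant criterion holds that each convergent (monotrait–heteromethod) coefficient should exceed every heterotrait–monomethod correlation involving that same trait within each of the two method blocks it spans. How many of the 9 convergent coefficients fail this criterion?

2

Each convergent coefficient versus the relevant comparison correlations:
ER (methods 1·2): 0.43 vs {0.21, 0.15, 0.28, 0.37} → pass.
ER (methods 1·3): 0.52 vs {0.21, 0.18, 0.28, 0.44} → pass.
ER (methods 2·3): 0.39 vs {0.15, 0.18, 0.37, 0.44} → fail.
Per (methods 1·2): 0.34 vs {0.21, 0.15, 0.27, 0.23} → pass.
Per (methods 1·3): 0.37 vs {0.21, 0.18, 0.27, 0.28} → pass.
Per (methods 2·3): 0.32 vs {0.15, 0.18, 0.23, 0.28} → pass.
Hos (methods 1·2): 0.43 vs {0.28, 0.37, 0.27, 0.23} → pass.
Hos (methods 1·3): 0.41 vs {0.28, 0.44, 0.27, 0.28} → fail.
Hos (methods 2·3): 0.77 vs {0.37, 0.44, 0.23, 0.28} → pass.
2 of 9 fail.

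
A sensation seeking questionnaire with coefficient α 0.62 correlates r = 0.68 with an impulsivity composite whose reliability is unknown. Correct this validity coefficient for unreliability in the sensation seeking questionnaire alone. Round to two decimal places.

0.86

Single correction: r_c = r_obs / √r_xx = 0.68 / √0.62 = 0.68 / 0.7874 ≈ 0.86.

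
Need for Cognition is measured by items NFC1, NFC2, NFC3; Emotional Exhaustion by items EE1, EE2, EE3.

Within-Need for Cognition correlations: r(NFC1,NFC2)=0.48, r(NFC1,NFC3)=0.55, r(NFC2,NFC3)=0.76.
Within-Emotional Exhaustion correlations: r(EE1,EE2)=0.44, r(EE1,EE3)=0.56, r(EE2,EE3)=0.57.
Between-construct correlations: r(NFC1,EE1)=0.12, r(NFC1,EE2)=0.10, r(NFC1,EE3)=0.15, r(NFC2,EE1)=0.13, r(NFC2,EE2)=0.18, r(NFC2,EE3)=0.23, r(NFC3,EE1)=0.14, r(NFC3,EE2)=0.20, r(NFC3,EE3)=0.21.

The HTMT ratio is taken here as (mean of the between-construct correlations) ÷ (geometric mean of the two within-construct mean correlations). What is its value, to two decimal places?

Mean between = 1.46/9 = 0.1622.
Mean within-NFC = 1.79/3 = 0.5967; mean within-EE = 1.57/3 = 0.5233.
Geometric mean = √(0.5967 × 0.5233) = 0.5588.
HTMT = 0.1622 / 0.5588 = 0.29.

0.29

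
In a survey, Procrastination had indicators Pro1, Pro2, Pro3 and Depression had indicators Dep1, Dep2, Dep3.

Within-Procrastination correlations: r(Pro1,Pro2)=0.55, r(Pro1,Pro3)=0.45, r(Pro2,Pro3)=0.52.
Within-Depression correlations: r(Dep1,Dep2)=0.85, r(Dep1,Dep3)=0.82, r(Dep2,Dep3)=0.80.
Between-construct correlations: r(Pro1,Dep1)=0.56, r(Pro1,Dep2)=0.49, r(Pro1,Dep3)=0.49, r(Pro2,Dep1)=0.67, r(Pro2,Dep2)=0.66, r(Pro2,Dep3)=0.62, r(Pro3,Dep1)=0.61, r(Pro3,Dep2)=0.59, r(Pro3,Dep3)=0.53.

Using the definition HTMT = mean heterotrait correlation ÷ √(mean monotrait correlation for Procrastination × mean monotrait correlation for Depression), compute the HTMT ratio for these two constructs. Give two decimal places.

Mean heterotrait r = 5.22/9 = 0.5800.
Mean within-Pro = 1.52/3 = 0.5067; mean within-Dep = 2.47/3 = 0.8233.
Geometric mean = √(0.5067 × 0.8233) = 0.6459.
HTMT = 0.5800 / 0.6459 = 0.90.

0.90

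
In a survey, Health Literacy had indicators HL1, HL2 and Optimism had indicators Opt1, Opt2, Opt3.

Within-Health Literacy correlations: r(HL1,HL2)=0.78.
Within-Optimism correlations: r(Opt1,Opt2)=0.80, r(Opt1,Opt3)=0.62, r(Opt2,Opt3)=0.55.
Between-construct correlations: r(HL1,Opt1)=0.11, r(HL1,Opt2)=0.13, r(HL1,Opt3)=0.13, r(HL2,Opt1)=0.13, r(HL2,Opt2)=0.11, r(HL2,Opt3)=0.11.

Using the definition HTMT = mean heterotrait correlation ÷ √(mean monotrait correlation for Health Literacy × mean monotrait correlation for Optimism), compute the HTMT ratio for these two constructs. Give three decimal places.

Mean heterotrait r = 0.72/6 = 0.1200.
Mean within-HL = 0.78/1 = 0.7800; mean within-Opt = 1.97/3 = 0.6567.
Geometric mean = √(0.7800 × 0.6567) = 0.7157.
HTMT = 0.1200 / 0.7157 = 0.168.

0.168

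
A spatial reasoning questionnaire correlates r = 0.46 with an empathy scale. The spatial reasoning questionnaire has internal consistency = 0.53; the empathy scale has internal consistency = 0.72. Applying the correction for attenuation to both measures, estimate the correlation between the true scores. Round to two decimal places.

0.74

r_true = r_obs / √(r_xx · r_yy) = 0.46 / √(0.53 × 0.72) = 0.46 / √0.3816 = 0.46 / 0.6177 ≈ 0.74.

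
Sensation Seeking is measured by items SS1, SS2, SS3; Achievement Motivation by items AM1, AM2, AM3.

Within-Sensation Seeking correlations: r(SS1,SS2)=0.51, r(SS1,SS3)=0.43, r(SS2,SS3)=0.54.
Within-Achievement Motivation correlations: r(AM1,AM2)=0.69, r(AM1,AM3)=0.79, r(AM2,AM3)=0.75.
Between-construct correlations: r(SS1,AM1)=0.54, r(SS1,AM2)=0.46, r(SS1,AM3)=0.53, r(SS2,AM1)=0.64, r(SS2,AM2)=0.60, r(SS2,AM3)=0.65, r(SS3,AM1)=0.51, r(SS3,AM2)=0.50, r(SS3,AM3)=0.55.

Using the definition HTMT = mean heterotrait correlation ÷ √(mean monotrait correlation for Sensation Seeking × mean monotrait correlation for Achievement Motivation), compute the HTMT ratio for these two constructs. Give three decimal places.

Mean heterotrait r = 4.98/9 = 0.5533.
Mean within-SS = 1.48/3 = 0.4933; mean within-AM = 2.23/3 = 0.7433.
Geometric mean = √(0.4933 × 0.7433) = 0.6055.
HTMT = 0.5533 / 0.6055 = 0.914.

0.914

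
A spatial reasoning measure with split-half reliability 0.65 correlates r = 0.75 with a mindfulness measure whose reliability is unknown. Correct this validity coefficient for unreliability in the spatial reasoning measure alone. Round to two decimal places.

0.93

Single correction: r_c = r_obs / √r_xx = 0.75 / √0.65 = 0.75 / 0.8062 ≈ 0.93.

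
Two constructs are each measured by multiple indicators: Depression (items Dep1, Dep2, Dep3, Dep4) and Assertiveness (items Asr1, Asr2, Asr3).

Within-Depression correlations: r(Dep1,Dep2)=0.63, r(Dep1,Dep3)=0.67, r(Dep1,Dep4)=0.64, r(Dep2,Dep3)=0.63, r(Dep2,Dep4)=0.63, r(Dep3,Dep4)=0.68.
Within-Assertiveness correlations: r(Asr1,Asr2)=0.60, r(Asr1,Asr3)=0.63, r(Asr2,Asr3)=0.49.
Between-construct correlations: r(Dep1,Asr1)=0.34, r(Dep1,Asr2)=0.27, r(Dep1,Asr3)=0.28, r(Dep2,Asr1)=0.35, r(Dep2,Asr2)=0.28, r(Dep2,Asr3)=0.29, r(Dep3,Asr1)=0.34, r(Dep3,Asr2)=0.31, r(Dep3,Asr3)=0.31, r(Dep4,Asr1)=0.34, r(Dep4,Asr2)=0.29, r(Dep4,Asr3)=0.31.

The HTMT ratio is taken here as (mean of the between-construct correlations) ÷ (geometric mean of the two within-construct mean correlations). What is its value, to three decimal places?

0.508

Mean between = 3.71/12 = 0.3092.
Mean within-Dep = 3.88/6 = 0.6467; mean within-Asr = 1.72/3 = 0.5733.
Geometric mean = √(0.6467 × 0.5733) = 0.6089.
HTMT = 0.3092 / 0.6089 = 0.508.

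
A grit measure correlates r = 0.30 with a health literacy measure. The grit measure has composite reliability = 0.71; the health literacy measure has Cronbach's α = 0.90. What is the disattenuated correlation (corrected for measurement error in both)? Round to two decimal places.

r_true = r_obs / √(r_xx · r_yy) = 0.30 / √(0.71 × 0.90) = 0.30 / √0.6390 = 0.30 / 0.7994 ≈ 0.38.

0.38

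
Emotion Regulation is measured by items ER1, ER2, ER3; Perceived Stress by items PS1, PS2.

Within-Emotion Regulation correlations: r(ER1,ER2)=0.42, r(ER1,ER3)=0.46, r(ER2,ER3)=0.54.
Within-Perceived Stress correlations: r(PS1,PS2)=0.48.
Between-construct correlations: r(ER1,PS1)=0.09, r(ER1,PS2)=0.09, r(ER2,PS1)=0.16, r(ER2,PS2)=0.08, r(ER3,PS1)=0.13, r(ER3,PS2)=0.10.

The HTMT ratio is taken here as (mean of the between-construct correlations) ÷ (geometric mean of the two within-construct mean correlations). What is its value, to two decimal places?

Between-construct mean = 0.65/6 = 0.1083.
Mean within-ER = 1.42/3 = 0.4733; mean within-PS = 0.48/1 = 0.4800.
Geometric mean = √(0.4733 × 0.4800) = 0.4766.
HTMT = 0.1083 / 0.4766 = 0.23.

0.23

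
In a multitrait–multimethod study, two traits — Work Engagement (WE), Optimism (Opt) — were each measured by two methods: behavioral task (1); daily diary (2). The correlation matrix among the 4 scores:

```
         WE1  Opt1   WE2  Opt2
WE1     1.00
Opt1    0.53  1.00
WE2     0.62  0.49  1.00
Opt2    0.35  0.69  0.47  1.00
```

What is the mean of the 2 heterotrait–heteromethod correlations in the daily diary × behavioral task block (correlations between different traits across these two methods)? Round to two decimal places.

HTHM values (method 2 × method 1): 0.49, 0.35; mean = 0.84/2 = 0.42.

0.42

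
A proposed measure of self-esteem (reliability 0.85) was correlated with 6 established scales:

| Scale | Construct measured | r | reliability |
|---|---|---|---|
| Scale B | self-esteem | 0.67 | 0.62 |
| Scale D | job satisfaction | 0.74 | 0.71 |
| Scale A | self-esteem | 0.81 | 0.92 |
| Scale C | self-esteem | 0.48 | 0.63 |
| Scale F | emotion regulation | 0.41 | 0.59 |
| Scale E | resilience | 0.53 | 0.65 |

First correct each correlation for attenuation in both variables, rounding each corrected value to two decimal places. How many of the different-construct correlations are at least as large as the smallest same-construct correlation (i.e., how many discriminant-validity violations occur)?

Disattenuated r (r / √(r_scale · r_new)):
  Scale B (conv): 0.67 / √(0.62·0.85) = 0.92
  Scale D (disc): 0.74 / √(0.71·0.85) = 0.95
  Scale A (conv): 0.81 / √(0.92·0.85) = 0.92
  Scale C (conv): 0.48 / √(0.63·0.85) = 0.66
  Scale F (disc): 0.41 / √(0.59·0.85) = 0.58
  Scale E (disc): 0.53 / √(0.65·0.85) = 0.71
Smallest convergent = 0.66. Discriminant values: 0.95, 0.58, 0.71; count ≥ 0.66 → 2.

2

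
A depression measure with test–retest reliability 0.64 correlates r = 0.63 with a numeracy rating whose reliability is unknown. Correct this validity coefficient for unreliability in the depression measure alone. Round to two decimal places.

Single correction: r_c = r_obs / √r_xx = 0.63 / √0.64 = 0.63 / 0.8000 ≈ 0.79.

0.79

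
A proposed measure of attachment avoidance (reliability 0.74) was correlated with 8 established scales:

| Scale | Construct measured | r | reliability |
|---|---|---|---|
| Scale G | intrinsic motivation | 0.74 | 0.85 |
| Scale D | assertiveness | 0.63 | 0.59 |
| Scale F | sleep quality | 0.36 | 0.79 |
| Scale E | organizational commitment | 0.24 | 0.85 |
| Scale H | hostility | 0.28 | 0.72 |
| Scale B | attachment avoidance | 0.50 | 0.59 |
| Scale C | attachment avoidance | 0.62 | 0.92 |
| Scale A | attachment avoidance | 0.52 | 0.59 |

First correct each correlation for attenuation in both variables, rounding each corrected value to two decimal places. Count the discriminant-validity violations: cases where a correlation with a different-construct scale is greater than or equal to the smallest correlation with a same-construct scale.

Disattenuated r (r / √(r_scale · r_new)):
  Scale G (disc): 0.74 / √(0.85·0.74) = 0.93
  Scale D (disc): 0.63 / √(0.59·0.74) = 0.95
  Scale F (disc): 0.36 / √(0.79·0.74) = 0.47
  Scale E (disc): 0.24 / √(0.85·0.74) = 0.30
  Scale H (disc): 0.28 / √(0.72·0.74) = 0.38
  Scale B (conv): 0.50 / √(0.59·0.74) = 0.76
  Scale C (conv): 0.62 / √(0.92·0.74) = 0.75
  Scale A (conv): 0.52 / √(0.59·0.74) = 0.79
Smallest convergent = 0.75. Discriminant values: 0.93, 0.95, 0.47, 0.30, 0.38; count ≥ 0.75 → 2.

2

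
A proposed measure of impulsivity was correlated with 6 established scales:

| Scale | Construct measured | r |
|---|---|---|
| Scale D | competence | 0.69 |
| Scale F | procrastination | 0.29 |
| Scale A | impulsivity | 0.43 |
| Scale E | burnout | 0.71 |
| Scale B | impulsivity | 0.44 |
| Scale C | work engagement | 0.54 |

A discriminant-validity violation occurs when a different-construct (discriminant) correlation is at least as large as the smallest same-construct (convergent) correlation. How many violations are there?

Convergent (same construct = impulsivity): Scale A, Scale B.
Smallest convergent = 0.43. Discriminant values: 0.69, 0.29, 0.71, 0.54; count ≥ 0.43 → 3.

3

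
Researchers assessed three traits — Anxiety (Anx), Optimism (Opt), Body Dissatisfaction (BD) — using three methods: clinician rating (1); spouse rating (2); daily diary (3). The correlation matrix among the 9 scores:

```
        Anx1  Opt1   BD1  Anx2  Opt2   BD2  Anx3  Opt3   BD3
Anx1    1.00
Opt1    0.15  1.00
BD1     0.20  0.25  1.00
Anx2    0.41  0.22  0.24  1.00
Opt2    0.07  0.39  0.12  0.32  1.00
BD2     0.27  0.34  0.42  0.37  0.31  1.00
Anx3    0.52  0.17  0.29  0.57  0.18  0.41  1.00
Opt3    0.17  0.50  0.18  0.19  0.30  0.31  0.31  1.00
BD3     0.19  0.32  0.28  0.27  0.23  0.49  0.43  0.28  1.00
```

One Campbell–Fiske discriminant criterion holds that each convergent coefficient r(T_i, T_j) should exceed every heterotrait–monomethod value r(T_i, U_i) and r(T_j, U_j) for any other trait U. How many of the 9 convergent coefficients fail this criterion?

Each convergent coefficient versus the relevant comparison correlations:
Anx (methods 1·2): 0.41 vs {0.15, 0.32, 0.20, 0.37} → pass.
Anx (methods 1·3): 0.52 vs {0.15, 0.31, 0.20, 0.43} → pass.
Anx (methods 2·3): 0.57 vs {0.32, 0.31, 0.37, 0.43} → pass.
Opt (methods 1·2): 0.39 vs {0.15, 0.32, 0.25, 0.31} → pass.
Opt (methods 1·3): 0.50 vs {0.15, 0.31, 0.25, 0.28} → pass.
Opt (methods 2·3): 0.30 vs {0.32, 0.31, 0.31, 0.28} → fail.
BD (methods 1·2): 0.42 vs {0.20, 0.37, 0.25, 0.31} → pass.
BD (methods 1·3): 0.28 vs {0.20, 0.43, 0.25, 0.28} → fail.
BD (methods 2·3): 0.49 vs {0.37, 0.43, 0.31, 0.28} → pass.
2 of 9 fail.

2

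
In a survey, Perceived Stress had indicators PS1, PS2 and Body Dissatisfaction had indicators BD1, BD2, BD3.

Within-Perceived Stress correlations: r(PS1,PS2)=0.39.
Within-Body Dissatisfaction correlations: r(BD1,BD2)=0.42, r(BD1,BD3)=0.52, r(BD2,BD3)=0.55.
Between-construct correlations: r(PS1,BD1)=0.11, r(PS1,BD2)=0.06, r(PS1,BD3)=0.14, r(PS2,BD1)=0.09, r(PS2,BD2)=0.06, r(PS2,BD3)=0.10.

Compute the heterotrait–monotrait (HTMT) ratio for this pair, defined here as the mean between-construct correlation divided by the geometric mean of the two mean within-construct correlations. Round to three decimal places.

0.212

Mean heterotrait r = 0.56/6 = 0.0933.
Mean within-PS = 0.39/1 = 0.3900; mean within-BD = 1.49/3 = 0.4967.
Geometric mean = √(0.3900 × 0.4967) = 0.4401.
HTMT = 0.0933 / 0.4401 = 0.212.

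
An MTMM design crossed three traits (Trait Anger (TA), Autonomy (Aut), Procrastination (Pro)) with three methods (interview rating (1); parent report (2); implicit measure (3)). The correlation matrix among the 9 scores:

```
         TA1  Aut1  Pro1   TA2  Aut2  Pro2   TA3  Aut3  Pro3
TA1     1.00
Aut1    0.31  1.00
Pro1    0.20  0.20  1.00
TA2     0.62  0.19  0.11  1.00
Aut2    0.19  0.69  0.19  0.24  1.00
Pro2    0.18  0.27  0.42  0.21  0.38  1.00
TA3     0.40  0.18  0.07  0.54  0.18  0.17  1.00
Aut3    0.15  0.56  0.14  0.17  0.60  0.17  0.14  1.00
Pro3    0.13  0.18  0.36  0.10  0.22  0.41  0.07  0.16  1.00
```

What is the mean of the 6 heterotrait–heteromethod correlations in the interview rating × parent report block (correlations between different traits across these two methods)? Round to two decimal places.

HTHM values (method 1 × method 2): 0.19, 0.18, 0.19, 0.27, 0.11, 0.19; mean = 1.13/6 = 0.19.

0.19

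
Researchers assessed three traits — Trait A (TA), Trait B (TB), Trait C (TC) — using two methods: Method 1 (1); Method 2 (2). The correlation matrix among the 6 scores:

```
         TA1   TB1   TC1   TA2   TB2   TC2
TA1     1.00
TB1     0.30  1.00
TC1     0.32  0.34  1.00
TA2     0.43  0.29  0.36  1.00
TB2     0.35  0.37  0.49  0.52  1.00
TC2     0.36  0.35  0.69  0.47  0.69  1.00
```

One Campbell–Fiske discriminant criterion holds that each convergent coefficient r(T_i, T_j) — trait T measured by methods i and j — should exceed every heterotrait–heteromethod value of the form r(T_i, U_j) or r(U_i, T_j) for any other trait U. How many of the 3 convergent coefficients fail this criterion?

1

Convergent coefficients and their comparison sets:
TA (methods 1·2): 0.43 vs {0.35, 0.29, 0.36, 0.36} → pass.
TB (methods 1·2): 0.37 vs {0.29, 0.35, 0.35, 0.49} → fail.
TC (methods 1·2): 0.69 vs {0.36, 0.36, 0.49, 0.35} → pass.
1 of 3 fail.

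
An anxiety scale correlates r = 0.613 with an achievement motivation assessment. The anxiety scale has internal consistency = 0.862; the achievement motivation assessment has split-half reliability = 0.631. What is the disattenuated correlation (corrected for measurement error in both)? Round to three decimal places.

r_true = r_obs / √(r_xx · r_yy) = 0.613 / √(0.862 × 0.631) = 0.613 / √0.543922 = 0.613 / 0.7375 ≈ 0.831.

0.831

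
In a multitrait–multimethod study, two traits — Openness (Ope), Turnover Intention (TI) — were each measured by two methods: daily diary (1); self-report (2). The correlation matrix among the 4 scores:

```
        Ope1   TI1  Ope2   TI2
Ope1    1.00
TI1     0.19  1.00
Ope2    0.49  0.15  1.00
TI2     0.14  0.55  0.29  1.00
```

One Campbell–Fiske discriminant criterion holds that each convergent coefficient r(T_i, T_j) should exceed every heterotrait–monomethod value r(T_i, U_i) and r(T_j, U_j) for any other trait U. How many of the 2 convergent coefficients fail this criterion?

Checking each validity diagonal entry against its comparison values:
Ope (methods 1·2): 0.49 vs {0.19, 0.29} → pass.
TI (methods 1·2): 0.55 vs {0.19, 0.29} → pass.
0 of 2 fail.

0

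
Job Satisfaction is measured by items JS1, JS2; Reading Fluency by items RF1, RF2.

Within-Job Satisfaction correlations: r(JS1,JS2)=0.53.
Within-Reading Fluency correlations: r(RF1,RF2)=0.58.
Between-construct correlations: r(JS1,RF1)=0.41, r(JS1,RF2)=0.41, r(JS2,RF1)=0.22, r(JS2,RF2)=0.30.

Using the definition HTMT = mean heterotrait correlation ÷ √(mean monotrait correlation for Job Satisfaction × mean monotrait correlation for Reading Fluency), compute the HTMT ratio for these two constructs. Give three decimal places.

0.604

Mean between = 1.34/4 = 0.3350.
Mean within-JS = 0.53/1 = 0.5300; mean within-RF = 0.58/1 = 0.5800.
Geometric mean = √(0.5300 × 0.5800) = 0.5544.
HTMT = 0.3350 / 0.5544 = 0.604.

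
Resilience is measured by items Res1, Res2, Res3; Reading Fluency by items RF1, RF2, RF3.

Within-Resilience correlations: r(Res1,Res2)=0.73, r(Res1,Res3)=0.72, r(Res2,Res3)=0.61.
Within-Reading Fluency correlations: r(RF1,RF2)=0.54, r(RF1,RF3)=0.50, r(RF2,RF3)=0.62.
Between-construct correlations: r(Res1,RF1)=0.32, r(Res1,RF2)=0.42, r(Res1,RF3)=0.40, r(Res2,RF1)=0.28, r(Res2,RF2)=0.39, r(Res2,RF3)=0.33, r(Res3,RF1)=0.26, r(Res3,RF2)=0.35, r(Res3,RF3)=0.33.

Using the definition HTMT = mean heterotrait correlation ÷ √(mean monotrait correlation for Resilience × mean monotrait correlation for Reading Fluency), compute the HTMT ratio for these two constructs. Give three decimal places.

Mean heterotrait r = 3.08/9 = 0.3422.
Mean within-Res = 2.06/3 = 0.6867; mean within-RF = 1.66/3 = 0.5533.
Geometric mean = √(0.6867 × 0.5533) = 0.6164.
HTMT = 0.3422 / 0.6164 = 0.555.

0.555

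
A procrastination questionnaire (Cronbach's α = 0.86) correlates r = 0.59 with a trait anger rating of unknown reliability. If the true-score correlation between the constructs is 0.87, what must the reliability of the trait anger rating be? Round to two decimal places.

r_true = r_obs / √(r_xx · r_yy) ⇒ 0.87 = 0.59 / √(0.86 · r_yy).
√(0.86 · r_yy) = 0.59 / 0.87 = 0.6782; 0.86 · r_yy = 0.4600; r_yy = 0.4600 / 0.86 ≈ 0.53.

0.53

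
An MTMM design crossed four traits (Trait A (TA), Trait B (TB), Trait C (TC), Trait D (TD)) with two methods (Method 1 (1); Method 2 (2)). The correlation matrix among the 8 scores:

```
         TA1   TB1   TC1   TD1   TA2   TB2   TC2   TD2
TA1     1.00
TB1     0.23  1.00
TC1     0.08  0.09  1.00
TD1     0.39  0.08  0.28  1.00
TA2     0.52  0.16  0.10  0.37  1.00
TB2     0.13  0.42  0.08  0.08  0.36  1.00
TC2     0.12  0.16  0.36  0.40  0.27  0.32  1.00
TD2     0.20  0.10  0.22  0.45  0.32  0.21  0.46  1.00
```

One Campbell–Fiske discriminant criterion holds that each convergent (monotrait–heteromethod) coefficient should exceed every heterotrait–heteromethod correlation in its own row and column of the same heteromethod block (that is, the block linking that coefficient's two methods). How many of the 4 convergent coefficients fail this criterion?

1

Each convergent coefficient versus the relevant comparison correlations:
TA (methods 1·2): 0.52 vs {0.13, 0.16, 0.12, 0.10, 0.20, 0.37} → pass.
TB (methods 1·2): 0.42 vs {0.16, 0.13, 0.16, 0.08, 0.10, 0.08} → pass.
TC (methods 1·2): 0.36 vs {0.10, 0.12, 0.08, 0.16, 0.22, 0.40} → fail.
TD (methods 1·2): 0.45 vs {0.37, 0.20, 0.08, 0.10, 0.40, 0.22} → pass.
1 of 4 fail.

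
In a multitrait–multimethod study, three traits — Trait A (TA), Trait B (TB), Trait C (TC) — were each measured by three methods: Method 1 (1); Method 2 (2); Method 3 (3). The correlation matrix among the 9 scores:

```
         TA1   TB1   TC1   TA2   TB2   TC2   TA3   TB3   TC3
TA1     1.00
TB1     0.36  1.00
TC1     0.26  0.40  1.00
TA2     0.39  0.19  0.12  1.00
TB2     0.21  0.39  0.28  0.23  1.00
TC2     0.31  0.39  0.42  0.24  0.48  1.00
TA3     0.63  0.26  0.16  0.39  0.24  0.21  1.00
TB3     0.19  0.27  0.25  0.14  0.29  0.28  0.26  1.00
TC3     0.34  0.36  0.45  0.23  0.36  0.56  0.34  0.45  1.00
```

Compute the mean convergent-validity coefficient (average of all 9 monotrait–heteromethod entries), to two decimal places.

0.42

Convergent values: 0.39, 0.63, 0.39, 0.39, 0.27, 0.29, 0.42, 0.45, 0.56; mean = 3.79/9 = 0.42.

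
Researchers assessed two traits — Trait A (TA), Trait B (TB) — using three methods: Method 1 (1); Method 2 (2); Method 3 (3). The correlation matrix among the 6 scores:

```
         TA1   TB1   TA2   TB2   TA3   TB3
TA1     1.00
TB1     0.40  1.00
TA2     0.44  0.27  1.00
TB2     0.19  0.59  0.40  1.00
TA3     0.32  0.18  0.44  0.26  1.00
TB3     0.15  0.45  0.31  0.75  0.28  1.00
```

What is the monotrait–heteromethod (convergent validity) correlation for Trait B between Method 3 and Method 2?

0.75

Same trait (TB), different methods: r(TB3, TB2) = 0.75.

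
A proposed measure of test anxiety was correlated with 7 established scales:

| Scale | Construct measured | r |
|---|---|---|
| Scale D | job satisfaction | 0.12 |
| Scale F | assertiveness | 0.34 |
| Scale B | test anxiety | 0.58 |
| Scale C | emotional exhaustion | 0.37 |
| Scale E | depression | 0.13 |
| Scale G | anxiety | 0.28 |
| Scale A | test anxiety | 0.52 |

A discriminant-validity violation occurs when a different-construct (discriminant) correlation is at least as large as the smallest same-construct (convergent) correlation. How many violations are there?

0

Convergent (same construct = test anxiety): Scale B, Scale A.
Smallest convergent = 0.52. Discriminant values: 0.12, 0.34, 0.37, 0.13, 0.28; count ≥ 0.52 → 0.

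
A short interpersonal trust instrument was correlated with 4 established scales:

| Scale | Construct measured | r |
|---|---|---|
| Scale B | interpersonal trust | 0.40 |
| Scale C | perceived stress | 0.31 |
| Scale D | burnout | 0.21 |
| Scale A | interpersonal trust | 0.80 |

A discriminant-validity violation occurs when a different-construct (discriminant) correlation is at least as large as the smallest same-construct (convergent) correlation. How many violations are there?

0

Convergent (same construct = interpersonal trust): Scale B, Scale A.
Smallest convergent = 0.40. Discriminant values: 0.31, 0.21; count ≥ 0.40 → 0.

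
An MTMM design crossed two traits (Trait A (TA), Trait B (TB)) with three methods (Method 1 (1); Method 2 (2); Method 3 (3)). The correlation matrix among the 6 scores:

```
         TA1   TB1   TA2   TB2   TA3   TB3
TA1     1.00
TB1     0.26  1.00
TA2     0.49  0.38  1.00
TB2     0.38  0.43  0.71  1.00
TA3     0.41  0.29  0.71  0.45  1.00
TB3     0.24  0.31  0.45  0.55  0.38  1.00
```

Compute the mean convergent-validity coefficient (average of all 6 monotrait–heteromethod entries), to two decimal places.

Convergent values: 0.49, 0.41, 0.71, 0.43, 0.31, 0.55; mean = 2.90/6 = 0.48.

0.48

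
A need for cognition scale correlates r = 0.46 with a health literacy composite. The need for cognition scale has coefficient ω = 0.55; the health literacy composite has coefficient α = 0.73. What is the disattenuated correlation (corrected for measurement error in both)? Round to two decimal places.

r_true = r_obs / √(r_xx · r_yy) = 0.46 / √(0.55 × 0.73) = 0.46 / √0.4015 = 0.46 / 0.6336 ≈ 0.73.

0.73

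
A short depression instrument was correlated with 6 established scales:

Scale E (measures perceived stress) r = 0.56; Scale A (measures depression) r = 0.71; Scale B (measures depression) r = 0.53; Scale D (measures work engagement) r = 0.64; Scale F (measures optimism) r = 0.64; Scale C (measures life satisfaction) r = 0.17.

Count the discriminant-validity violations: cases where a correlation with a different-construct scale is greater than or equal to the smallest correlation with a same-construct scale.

Convergent (same construct = depression): Scale A, Scale B.
Smallest convergent = 0.53. Discriminant values: 0.56, 0.64, 0.64, 0.17; count ≥ 0.53 → 3.

3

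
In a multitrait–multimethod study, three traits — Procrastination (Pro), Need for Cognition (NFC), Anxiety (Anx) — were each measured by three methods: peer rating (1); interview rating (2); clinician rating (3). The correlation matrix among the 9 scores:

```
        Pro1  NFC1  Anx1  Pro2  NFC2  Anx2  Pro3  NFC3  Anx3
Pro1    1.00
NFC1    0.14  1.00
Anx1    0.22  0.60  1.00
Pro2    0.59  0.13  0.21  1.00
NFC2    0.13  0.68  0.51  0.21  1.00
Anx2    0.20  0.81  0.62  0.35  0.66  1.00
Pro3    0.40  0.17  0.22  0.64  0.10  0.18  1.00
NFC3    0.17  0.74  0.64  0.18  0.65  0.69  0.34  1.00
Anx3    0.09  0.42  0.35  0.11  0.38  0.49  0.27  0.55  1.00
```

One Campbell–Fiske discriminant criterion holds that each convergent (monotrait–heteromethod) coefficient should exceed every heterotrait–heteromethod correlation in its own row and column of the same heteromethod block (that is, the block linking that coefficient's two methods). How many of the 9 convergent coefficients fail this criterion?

5

Convergent coefficients and their comparison sets:
Pro (methods 1·2): 0.59 vs {0.13, 0.13, 0.20, 0.21} → pass.
Pro (methods 1·3): 0.40 vs {0.17, 0.17, 0.09, 0.22} → pass.
Pro (methods 2·3): 0.64 vs {0.18, 0.10, 0.11, 0.18} → pass.
NFC (methods 1·2): 0.68 vs {0.13, 0.13, 0.81, 0.51} → fail.
NFC (methods 1·3): 0.74 vs {0.17, 0.17, 0.42, 0.64} → pass.
NFC (methods 2·3): 0.65 vs {0.10, 0.18, 0.38, 0.69} → fail.
Anx (methods 1·2): 0.62 vs {0.21, 0.20, 0.51, 0.81} → fail.
Anx (methods 1·3): 0.35 vs {0.22, 0.09, 0.64, 0.42} → fail.
Anx (methods 2·3): 0.49 vs {0.18, 0.11, 0.69, 0.38} → fail.
5 of 9 fail.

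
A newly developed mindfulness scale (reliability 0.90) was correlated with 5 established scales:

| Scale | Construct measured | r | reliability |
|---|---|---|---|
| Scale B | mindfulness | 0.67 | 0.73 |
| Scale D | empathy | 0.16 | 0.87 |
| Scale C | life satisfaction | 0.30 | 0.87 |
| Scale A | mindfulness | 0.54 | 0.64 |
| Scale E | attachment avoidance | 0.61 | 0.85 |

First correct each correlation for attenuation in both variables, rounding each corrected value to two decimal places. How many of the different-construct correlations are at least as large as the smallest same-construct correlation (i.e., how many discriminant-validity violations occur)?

0

Disattenuated r (r / √(r_scale · r_new)):
  Scale B (conv): 0.67 / √(0.73·0.90) = 0.83
  Scale D (disc): 0.16 / √(0.87·0.90) = 0.18
  Scale C (disc): 0.30 / √(0.87·0.90) = 0.34
  Scale A (conv): 0.54 / √(0.64·0.90) = 0.71
  Scale E (disc): 0.61 / √(0.85·0.90) = 0.70
Smallest convergent = 0.71. Discriminant values: 0.18, 0.34, 0.70; count ≥ 0.71 → 0.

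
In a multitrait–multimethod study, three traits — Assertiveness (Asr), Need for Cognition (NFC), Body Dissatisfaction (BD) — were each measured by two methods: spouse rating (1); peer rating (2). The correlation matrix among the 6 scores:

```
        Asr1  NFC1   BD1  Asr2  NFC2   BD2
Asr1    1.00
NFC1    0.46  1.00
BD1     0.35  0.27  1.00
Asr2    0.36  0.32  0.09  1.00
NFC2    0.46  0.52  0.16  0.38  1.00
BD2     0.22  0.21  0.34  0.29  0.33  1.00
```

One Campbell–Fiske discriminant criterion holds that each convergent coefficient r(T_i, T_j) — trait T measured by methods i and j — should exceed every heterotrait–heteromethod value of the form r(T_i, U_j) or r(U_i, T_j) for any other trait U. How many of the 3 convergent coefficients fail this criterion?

Checking each validity diagonal entry against its comparison values:
Asr (methods 1·2): 0.36 vs {0.46, 0.32, 0.22, 0.09} → fail.
NFC (methods 1·2): 0.52 vs {0.32, 0.46, 0.21, 0.16} → pass.
BD (methods 1·2): 0.34 vs {0.09, 0.22, 0.16, 0.21} → pass.
1 of 3 fail.

1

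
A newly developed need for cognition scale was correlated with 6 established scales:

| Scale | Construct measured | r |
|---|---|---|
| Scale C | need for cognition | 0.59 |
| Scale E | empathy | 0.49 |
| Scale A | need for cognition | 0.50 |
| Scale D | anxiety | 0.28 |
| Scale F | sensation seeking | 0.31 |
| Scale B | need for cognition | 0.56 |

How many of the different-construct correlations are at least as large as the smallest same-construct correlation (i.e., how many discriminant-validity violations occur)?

0

Convergent (same construct = need for cognition): Scale C, Scale A, Scale B.
Smallest convergent = 0.50. Discriminant values: 0.49, 0.28, 0.31; count ≥ 0.50 → 0.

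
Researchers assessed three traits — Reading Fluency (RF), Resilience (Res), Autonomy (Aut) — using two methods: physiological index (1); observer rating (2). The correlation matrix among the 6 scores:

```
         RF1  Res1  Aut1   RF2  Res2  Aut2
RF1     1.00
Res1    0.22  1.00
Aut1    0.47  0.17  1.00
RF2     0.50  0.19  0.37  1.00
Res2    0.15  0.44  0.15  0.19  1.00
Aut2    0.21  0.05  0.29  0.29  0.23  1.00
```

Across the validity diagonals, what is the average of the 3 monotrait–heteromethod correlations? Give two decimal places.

0.41

Convergent values: 0.50, 0.44, 0.29; mean = 1.23/3 = 0.41.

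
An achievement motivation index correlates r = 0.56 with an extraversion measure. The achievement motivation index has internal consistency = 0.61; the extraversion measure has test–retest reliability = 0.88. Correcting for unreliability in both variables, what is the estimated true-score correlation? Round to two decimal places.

0.76

r_true = r_obs / √(r_xx · r_yy) = 0.56 / √(0.61 × 0.88) = 0.56 / √0.5368 = 0.56 / 0.7327 ≈ 0.76.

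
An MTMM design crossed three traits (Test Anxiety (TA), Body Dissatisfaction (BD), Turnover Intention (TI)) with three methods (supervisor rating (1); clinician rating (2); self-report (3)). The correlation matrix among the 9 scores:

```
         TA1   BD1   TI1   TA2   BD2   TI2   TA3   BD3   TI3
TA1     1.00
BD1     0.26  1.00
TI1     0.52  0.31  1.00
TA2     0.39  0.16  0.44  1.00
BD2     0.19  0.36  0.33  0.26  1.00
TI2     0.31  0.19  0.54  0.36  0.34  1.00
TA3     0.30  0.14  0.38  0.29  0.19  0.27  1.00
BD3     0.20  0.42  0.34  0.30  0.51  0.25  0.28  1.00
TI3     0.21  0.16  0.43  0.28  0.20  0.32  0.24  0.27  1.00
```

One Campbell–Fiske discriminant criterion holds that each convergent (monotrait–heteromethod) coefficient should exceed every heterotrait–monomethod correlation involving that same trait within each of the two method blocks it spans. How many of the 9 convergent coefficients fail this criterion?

Each convergent coefficient versus the relevant comparison correlations:
TA (methods 1·2): 0.39 vs {0.26, 0.26, 0.52, 0.36} → fail.
TA (methods 1·3): 0.30 vs {0.26, 0.28, 0.52, 0.24} → fail.
TA (methods 2·3): 0.29 vs {0.26, 0.28, 0.36, 0.24} → fail.
BD (methods 1·2): 0.36 vs {0.26, 0.26, 0.31, 0.34} → pass.
BD (methods 1·3): 0.42 vs {0.26, 0.28, 0.31, 0.27} → pass.
BD (methods 2·3): 0.51 vs {0.26, 0.28, 0.34, 0.27} → pass.
TI (methods 1·2): 0.54 vs {0.52, 0.36, 0.31, 0.34} → pass.
TI (methods 1·3): 0.43 vs {0.52, 0.24, 0.31, 0.27} → fail.
TI (methods 2·3): 0.32 vs {0.36, 0.24, 0.34, 0.27} → fail.
5 of 9 fail.

5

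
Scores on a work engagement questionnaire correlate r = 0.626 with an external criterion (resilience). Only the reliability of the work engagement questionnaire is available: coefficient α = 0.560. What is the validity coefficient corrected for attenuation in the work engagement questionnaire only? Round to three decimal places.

0.837

Single correction: r_c = r_obs / √r_xx = 0.626 / √0.560 = 0.626 / 0.7483 ≈ 0.837.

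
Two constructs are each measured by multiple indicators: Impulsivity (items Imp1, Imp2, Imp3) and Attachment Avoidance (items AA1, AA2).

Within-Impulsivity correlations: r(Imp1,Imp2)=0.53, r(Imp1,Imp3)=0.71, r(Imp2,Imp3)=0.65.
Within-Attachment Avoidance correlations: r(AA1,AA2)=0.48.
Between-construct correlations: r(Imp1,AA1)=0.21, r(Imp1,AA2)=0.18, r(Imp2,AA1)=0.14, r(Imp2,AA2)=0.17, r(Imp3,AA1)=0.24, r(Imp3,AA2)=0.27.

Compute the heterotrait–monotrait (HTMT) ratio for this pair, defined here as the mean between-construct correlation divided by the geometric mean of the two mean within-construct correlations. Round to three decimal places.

Mean heterotrait r = 1.21/6 = 0.2017.
Mean within-Imp = 1.89/3 = 0.6300; mean within-AA = 0.48/1 = 0.4800.
Geometric mean = √(0.6300 × 0.4800) = 0.5499.
HTMT = 0.2017 / 0.5499 = 0.367.

0.367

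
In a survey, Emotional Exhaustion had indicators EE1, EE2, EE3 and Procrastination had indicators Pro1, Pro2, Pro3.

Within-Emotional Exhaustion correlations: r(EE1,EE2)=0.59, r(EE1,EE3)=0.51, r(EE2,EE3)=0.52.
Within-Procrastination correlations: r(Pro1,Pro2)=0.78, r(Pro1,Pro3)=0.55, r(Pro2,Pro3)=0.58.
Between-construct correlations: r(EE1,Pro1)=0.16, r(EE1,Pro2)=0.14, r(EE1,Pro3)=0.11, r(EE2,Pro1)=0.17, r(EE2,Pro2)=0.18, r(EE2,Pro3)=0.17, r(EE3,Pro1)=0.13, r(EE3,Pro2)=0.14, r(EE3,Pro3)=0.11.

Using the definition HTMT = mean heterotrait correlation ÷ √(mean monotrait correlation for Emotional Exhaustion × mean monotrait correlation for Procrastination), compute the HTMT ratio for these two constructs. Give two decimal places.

Between-construct mean = 1.31/9 = 0.1456.
Mean within-EE = 1.62/3 = 0.5400; mean within-Pro = 1.91/3 = 0.6367.
Geometric mean = √(0.5400 × 0.6367) = 0.5864.
HTMT = 0.1456 / 0.5864 = 0.25.

0.25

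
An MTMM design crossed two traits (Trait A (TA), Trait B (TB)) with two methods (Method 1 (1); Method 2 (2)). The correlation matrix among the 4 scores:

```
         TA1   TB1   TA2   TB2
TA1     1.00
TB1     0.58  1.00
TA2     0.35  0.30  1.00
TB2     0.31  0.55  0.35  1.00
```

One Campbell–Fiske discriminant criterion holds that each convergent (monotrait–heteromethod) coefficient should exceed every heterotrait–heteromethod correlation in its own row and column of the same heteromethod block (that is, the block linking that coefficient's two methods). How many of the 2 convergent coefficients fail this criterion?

Each convergent coefficient versus the relevant comparison correlations:
TA (methods 1·2): 0.35 vs {0.31, 0.30} → pass.
TB (methods 1·2): 0.55 vs {0.30, 0.31} → pass.
0 of 2 fail.

0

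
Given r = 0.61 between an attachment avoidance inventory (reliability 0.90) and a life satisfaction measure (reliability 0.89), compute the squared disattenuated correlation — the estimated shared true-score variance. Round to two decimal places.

0.46

Disattenuated r = 0.61 / √(0.90 × 0.89) = 0.61 / 0.8950 = 0.6816.
Shared true-score variance = 0.6816² = 0.4646 ≈ 0.46.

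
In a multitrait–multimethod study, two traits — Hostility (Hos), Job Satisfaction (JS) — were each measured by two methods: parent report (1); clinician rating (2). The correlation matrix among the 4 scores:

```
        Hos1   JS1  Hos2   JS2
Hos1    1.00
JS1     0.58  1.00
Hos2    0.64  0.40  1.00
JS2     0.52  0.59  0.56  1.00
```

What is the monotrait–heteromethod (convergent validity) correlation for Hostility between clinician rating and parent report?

Same trait (Hos), different methods: r(Hos2, Hos1) = 0.64.

0.64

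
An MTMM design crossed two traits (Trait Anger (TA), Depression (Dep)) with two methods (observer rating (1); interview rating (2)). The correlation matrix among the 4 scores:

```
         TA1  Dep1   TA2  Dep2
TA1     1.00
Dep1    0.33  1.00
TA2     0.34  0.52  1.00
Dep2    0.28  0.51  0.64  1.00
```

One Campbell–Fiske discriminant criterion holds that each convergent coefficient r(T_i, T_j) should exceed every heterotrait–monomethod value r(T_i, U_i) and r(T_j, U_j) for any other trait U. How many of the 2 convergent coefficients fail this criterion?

Each convergent coefficient versus the relevant comparison correlations:
TA (methods 1·2): 0.34 vs {0.33, 0.64} → fail.
Dep (methods 1·2): 0.51 vs {0.33, 0.64} → fail.
2 of 2 fail.

2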